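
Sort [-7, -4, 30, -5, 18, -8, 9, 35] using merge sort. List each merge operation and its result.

Divide and conquer:
  Merge [-7] + [-4] -> [-7, -4]
  Merge [30] + [-5] -> [-5, 30]
  Merge [-7, -4] + [-5, 30] -> [-7, -5, -4, 30]
  Merge [18] + [-8] -> [-8, 18]
  Merge [9] + [35] -> [9, 35]
  Merge [-8, 18] + [9, 35] -> [-8, 9, 18, 35]
  Merge [-7, -5, -4, 30] + [-8, 9, 18, 35] -> [-8, -7, -5, -4, 9, 18, 30, 35]


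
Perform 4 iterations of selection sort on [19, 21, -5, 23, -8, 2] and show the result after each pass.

Pass 1: Select minimum -8 at index 4, swap -> [-8, 21, -5, 23, 19, 2]
Pass 2: Select minimum -5 at index 2, swap -> [-8, -5, 21, 23, 19, 2]
Pass 3: Select minimum 2 at index 5, swap -> [-8, -5, 2, 23, 19, 21]
Pass 4: Select minimum 19 at index 4, swap -> [-8, -5, 2, 19, 23, 21]


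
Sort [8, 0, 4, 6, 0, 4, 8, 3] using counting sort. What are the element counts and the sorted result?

Count array: [2, 0, 0, 1, 2, 0, 1, 0, 2]
(count[i] = number of elements equal to i)
Cumulative count: [2, 2, 2, 3, 5, 5, 6, 6, 8]
Sorted: [0, 0, 3, 4, 4, 6, 8, 8]


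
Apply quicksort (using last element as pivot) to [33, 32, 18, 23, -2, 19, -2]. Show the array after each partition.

Partition 1: pivot=-2 at index 1 -> [-2, -2, 18, 23, 33, 19, 32]
Partition 2: pivot=32 at index 5 -> [-2, -2, 18, 23, 19, 32, 33]
Partition 3: pivot=19 at index 3 -> [-2, -2, 18, 19, 23, 32, 33]


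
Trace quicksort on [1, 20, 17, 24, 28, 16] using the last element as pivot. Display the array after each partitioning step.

Partition 1: pivot=16 at index 1 -> [1, 16, 17, 24, 28, 20]
Partition 2: pivot=20 at index 3 -> [1, 16, 17, 20, 28, 24]
Partition 3: pivot=24 at index 4 -> [1, 16, 17, 20, 24, 28]


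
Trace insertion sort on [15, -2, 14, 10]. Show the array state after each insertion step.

First element 15 is already 'sorted'
Insert -2: shifted 1 elements -> [-2, 15, 14, 10]
Insert 14: shifted 1 elements -> [-2, 14, 15, 10]
Insert 10: shifted 2 elements -> [-2, 10, 14, 15]


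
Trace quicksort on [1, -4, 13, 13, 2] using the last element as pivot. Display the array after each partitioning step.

Partition 1: pivot=2 at index 2 -> [1, -4, 2, 13, 13]
Partition 2: pivot=-4 at index 0 -> [-4, 1, 2, 13, 13]
Partition 3: pivot=13 at index 4 -> [-4, 1, 2, 13, 13]


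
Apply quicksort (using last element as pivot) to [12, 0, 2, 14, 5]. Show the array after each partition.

Partition 1: pivot=5 at index 2 -> [0, 2, 5, 14, 12]
Partition 2: pivot=2 at index 1 -> [0, 2, 5, 14, 12]
Partition 3: pivot=12 at index 3 -> [0, 2, 5, 12, 14]


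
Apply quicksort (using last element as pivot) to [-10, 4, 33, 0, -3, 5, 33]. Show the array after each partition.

Partition 1: pivot=33 at index 6 -> [-10, 4, 33, 0, -3, 5, 33]
Partition 2: pivot=5 at index 4 -> [-10, 4, 0, -3, 5, 33, 33]
Partition 3: pivot=-3 at index 1 -> [-10, -3, 0, 4, 5, 33, 33]
Partition 4: pivot=4 at index 3 -> [-10, -3, 0, 4, 5, 33, 33]


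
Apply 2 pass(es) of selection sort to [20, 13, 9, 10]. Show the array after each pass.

Pass 1: Select minimum 9 at index 2, swap -> [9, 13, 20, 10]
Pass 2: Select minimum 10 at index 3, swap -> [9, 10, 20, 13]


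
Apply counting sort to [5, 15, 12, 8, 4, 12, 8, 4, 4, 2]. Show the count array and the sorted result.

Count array: [0, 0, 1, 0, 3, 1, 0, 0, 2, 0, 0, 0, 2, 0, 0, 1]
(count[i] = number of elements equal to i)
Cumulative count: [0, 0, 1, 1, 4, 5, 5, 5, 7, 7, 7, 7, 9, 9, 9, 10]
Sorted: [2, 4, 4, 4, 5, 8, 8, 12, 12, 15]


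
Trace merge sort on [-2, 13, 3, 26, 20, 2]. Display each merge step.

Divide and conquer:
  Merge [13] + [3] -> [3, 13]
  Merge [-2] + [3, 13] -> [-2, 3, 13]
  Merge [20] + [2] -> [2, 20]
  Merge [26] + [2, 20] -> [2, 20, 26]
  Merge [-2, 3, 13] + [2, 20, 26] -> [-2, 2, 3, 13, 20, 26]


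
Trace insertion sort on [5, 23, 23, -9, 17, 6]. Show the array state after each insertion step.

First element 5 is already 'sorted'
Insert 23: shifted 0 elements -> [5, 23, 23, -9, 17, 6]
Insert 23: shifted 0 elements -> [5, 23, 23, -9, 17, 6]
Insert -9: shifted 3 elements -> [-9, 5, 23, 23, 17, 6]
Insert 17: shifted 2 elements -> [-9, 5, 17, 23, 23, 6]
Insert 6: shifted 3 elements -> [-9, 5, 6, 17, 23, 23]


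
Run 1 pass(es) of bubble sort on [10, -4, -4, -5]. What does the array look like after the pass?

After pass 1: [-4, -4, -5, 10] (3 swaps)
Total swaps: 3


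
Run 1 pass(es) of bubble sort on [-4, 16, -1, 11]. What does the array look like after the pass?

After pass 1: [-4, -1, 11, 16] (2 swaps)
Total swaps: 2


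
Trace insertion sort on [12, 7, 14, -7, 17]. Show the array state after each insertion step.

First element 12 is already 'sorted'
Insert 7: shifted 1 elements -> [7, 12, 14, -7, 17]
Insert 14: shifted 0 elements -> [7, 12, 14, -7, 17]
Insert -7: shifted 3 elements -> [-7, 7, 12, 14, 17]
Insert 17: shifted 0 elements -> [-7, 7, 12, 14, 17]


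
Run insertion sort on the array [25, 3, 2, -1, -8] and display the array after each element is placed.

First element 25 is already 'sorted'
Insert 3: shifted 1 elements -> [3, 25, 2, -1, -8]
Insert 2: shifted 2 elements -> [2, 3, 25, -1, -8]
Insert -1: shifted 3 elements -> [-1, 2, 3, 25, -8]
Insert -8: shifted 4 elements -> [-8, -1, 2, 3, 25]


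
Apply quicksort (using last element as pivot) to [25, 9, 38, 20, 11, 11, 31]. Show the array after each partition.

Partition 1: pivot=31 at index 5 -> [25, 9, 20, 11, 11, 31, 38]
Partition 2: pivot=11 at index 2 -> [9, 11, 11, 25, 20, 31, 38]
Partition 3: pivot=11 at index 1 -> [9, 11, 11, 25, 20, 31, 38]
Partition 4: pivot=20 at index 3 -> [9, 11, 11, 20, 25, 31, 38]


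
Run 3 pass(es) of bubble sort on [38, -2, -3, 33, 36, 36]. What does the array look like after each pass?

After pass 1: [-2, -3, 33, 36, 36, 38] (5 swaps)
After pass 2: [-3, -2, 33, 36, 36, 38] (1 swaps)
After pass 3: [-3, -2, 33, 36, 36, 38] (0 swaps)
Total swaps: 6


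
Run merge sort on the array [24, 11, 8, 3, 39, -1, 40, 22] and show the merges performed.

Divide and conquer:
  Merge [24] + [11] -> [11, 24]
  Merge [8] + [3] -> [3, 8]
  Merge [11, 24] + [3, 8] -> [3, 8, 11, 24]
  Merge [39] + [-1] -> [-1, 39]
  Merge [40] + [22] -> [22, 40]
  Merge [-1, 39] + [22, 40] -> [-1, 22, 39, 40]
  Merge [3, 8, 11, 24] + [-1, 22, 39, 40] -> [-1, 3, 8, 11, 22, 24, 39, 40]


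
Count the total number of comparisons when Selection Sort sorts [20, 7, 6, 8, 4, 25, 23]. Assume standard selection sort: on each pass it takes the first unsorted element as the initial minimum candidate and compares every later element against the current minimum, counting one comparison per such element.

Pass 1: scan indices 1..6 for the minimum = 6 comparison(s); min is 4, place at index 0 -> [4, 7, 6, 8, 20, 25, 23]
Pass 2: scan indices 2..6 for the minimum = 5 comparison(s); min is 6, place at index 1 -> [4, 6, 7, 8, 20, 25, 23]
Pass 3: scan indices 3..6 for the minimum = 4 comparison(s); min is 7, place at index 2 -> [4, 6, 7, 8, 20, 25, 23]
Pass 4: scan indices 4..6 for the minimum = 3 comparison(s); min is 8, place at index 3 -> [4, 6, 7, 8, 20, 25, 23]
Pass 5: scan indices 5..6 for the minimum = 2 comparison(s); min is 20, place at index 4 -> [4, 6, 7, 8, 20, 25, 23]
Pass 6: scan indices 6..6 for the minimum = 1 comparison(s); min is 23, place at index 5 -> [4, 6, 7, 8, 20, 23, 25]
Selection sort always scans the whole unsorted suffix, so the count is (n-1) + (n-2) + ... + 1 = n(n-1)/2 = 7*6/2 = 21 regardless of the input order.
Total comparisons: 6 + 5 + 4 + 3 + 2 + 1 = 21


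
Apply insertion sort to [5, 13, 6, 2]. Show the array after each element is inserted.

First element 5 is already 'sorted'
Insert 13: shifted 0 elements -> [5, 13, 6, 2]
Insert 6: shifted 1 elements -> [5, 6, 13, 2]
Insert 2: shifted 3 elements -> [2, 5, 6, 13]


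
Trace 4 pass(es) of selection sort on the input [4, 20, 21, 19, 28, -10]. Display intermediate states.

Pass 1: Select minimum -10 at index 5, swap -> [-10, 20, 21, 19, 28, 4]
Pass 2: Select minimum 4 at index 5, swap -> [-10, 4, 21, 19, 28, 20]
Pass 3: Select minimum 19 at index 3, swap -> [-10, 4, 19, 21, 28, 20]
Pass 4: Select minimum 20 at index 5, swap -> [-10, 4, 19, 20, 28, 21]


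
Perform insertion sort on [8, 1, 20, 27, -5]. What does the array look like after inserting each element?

First element 8 is already 'sorted'
Insert 1: shifted 1 elements -> [1, 8, 20, 27, -5]
Insert 20: shifted 0 elements -> [1, 8, 20, 27, -5]
Insert 27: shifted 0 elements -> [1, 8, 20, 27, -5]
Insert -5: shifted 4 elements -> [-5, 1, 8, 20, 27]


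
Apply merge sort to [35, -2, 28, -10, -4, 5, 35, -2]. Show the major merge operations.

Divide and conquer:
  Merge [35] + [-2] -> [-2, 35]
  Merge [28] + [-10] -> [-10, 28]
  Merge [-2, 35] + [-10, 28] -> [-10, -2, 28, 35]
  Merge [-4] + [5] -> [-4, 5]
  Merge [35] + [-2] -> [-2, 35]
  Merge [-4, 5] + [-2, 35] -> [-4, -2, 5, 35]
  Merge [-10, -2, 28, 35] + [-4, -2, 5, 35] -> [-10, -4, -2, -2, 5, 28, 35, 35]


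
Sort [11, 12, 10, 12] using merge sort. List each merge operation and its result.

Divide and conquer:
  Merge [11] + [12] -> [11, 12]
  Merge [10] + [12] -> [10, 12]
  Merge [11, 12] + [10, 12] -> [10, 11, 12, 12]


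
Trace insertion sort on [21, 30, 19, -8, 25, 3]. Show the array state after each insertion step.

First element 21 is already 'sorted'
Insert 30: shifted 0 elements -> [21, 30, 19, -8, 25, 3]
Insert 19: shifted 2 elements -> [19, 21, 30, -8, 25, 3]
Insert -8: shifted 3 elements -> [-8, 19, 21, 30, 25, 3]
Insert 25: shifted 1 elements -> [-8, 19, 21, 25, 30, 3]
Insert 3: shifted 4 elements -> [-8, 3, 19, 21, 25, 30]


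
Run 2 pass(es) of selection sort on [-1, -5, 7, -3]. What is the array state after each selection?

Pass 1: Select minimum -5 at index 1, swap -> [-5, -1, 7, -3]
Pass 2: Select minimum -3 at index 3, swap -> [-5, -3, 7, -1]


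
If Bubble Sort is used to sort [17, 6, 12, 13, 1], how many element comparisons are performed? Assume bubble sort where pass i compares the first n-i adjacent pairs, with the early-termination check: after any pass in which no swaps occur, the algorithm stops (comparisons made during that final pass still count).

Pass 1: compare adjacent pairs (0,1)..(3,4) = 4 comparison(s), 4 swap(s) -> [6, 12, 13, 1, 17]
Pass 2: compare adjacent pairs (0,1)..(2,3) = 3 comparison(s), 1 swap(s) -> [6, 12, 1, 13, 17]
Pass 3: compare adjacent pairs (0,1)..(1,2) = 2 comparison(s), 1 swap(s) -> [6, 1, 12, 13, 17]
Pass 4: compare adjacent pairs (0,1)..(0,1) = 1 comparison(s), 1 swap(s) -> [1, 6, 12, 13, 17]
Every pass made at least one swap, so all n-1 passes run.
Total comparisons: 4 + 3 + 2 + 1 = 10


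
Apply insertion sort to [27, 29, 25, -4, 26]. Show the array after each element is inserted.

First element 27 is already 'sorted'
Insert 29: shifted 0 elements -> [27, 29, 25, -4, 26]
Insert 25: shifted 2 elements -> [25, 27, 29, -4, 26]
Insert -4: shifted 3 elements -> [-4, 25, 27, 29, 26]
Insert 26: shifted 2 elements -> [-4, 25, 26, 27, 29]


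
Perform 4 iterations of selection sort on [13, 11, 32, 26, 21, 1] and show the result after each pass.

Pass 1: Select minimum 1 at index 5, swap -> [1, 11, 32, 26, 21, 13]
Pass 2: Select minimum 11 at index 1, swap -> [1, 11, 32, 26, 21, 13]
Pass 3: Select minimum 13 at index 5, swap -> [1, 11, 13, 26, 21, 32]
Pass 4: Select minimum 21 at index 4, swap -> [1, 11, 13, 21, 26, 32]


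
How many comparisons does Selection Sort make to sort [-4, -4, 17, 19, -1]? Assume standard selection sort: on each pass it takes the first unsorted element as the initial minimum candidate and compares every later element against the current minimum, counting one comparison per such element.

Pass 1: scan indices 1..4 for the minimum = 4 comparison(s); min is -4, place at index 0 -> [-4, -4, 17, 19, -1]
Pass 2: scan indices 2..4 for the minimum = 3 comparison(s); min is -4, place at index 1 -> [-4, -4, 17, 19, -1]
Pass 3: scan indices 3..4 for the minimum = 2 comparison(s); min is -1, place at index 2 -> [-4, -4, -1, 19, 17]
Pass 4: scan indices 4..4 for the minimum = 1 comparison(s); min is 17, place at index 3 -> [-4, -4, -1, 17, 19]
Selection sort always scans the whole unsorted suffix, so the count is (n-1) + (n-2) + ... + 1 = n(n-1)/2 = 5*4/2 = 10 regardless of the input order.
Total comparisons: 4 + 3 + 2 + 1 = 10


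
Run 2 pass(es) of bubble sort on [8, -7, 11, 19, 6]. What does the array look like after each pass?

After pass 1: [-7, 8, 11, 6, 19] (2 swaps)
After pass 2: [-7, 8, 6, 11, 19] (1 swaps)
Total swaps: 3


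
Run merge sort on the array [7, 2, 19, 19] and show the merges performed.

Divide and conquer:
  Merge [7] + [2] -> [2, 7]
  Merge [19] + [19] -> [19, 19]
  Merge [2, 7] + [19, 19] -> [2, 7, 19, 19]


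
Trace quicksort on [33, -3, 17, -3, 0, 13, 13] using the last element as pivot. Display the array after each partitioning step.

Partition 1: pivot=13 at index 4 -> [-3, -3, 0, 13, 13, 33, 17]
Partition 2: pivot=13 at index 3 -> [-3, -3, 0, 13, 13, 33, 17]
Partition 3: pivot=0 at index 2 -> [-3, -3, 0, 13, 13, 33, 17]
Partition 4: pivot=-3 at index 1 -> [-3, -3, 0, 13, 13, 33, 17]
Partition 5: pivot=17 at index 5 -> [-3, -3, 0, 13, 13, 17, 33]


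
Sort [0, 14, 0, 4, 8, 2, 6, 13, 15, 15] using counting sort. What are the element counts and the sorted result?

Count array: [2, 0, 1, 0, 1, 0, 1, 0, 1, 0, 0, 0, 0, 1, 1, 2]
(count[i] = number of elements equal to i)
Cumulative count: [2, 2, 3, 3, 4, 4, 5, 5, 6, 6, 6, 6, 6, 7, 8, 10]
Sorted: [0, 0, 2, 4, 6, 8, 13, 14, 15, 15]


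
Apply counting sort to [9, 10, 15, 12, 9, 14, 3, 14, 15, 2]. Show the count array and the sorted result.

Count array: [0, 0, 1, 1, 0, 0, 0, 0, 0, 2, 1, 0, 1, 0, 2, 2]
(count[i] = number of elements equal to i)
Cumulative count: [0, 0, 1, 2, 2, 2, 2, 2, 2, 4, 5, 5, 6, 6, 8, 10]
Sorted: [2, 3, 9, 9, 10, 12, 14, 14, 15, 15]


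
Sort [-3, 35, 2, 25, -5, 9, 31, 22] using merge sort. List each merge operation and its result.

Divide and conquer:
  Merge [-3] + [35] -> [-3, 35]
  Merge [2] + [25] -> [2, 25]
  Merge [-3, 35] + [2, 25] -> [-3, 2, 25, 35]
  Merge [-5] + [9] -> [-5, 9]
  Merge [31] + [22] -> [22, 31]
  Merge [-5, 9] + [22, 31] -> [-5, 9, 22, 31]
  Merge [-3, 2, 25, 35] + [-5, 9, 22, 31] -> [-5, -3, 2, 9, 22, 25, 31, 35]


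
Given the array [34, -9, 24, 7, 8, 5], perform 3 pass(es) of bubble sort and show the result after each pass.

After pass 1: [-9, 24, 7, 8, 5, 34] (5 swaps)
After pass 2: [-9, 7, 8, 5, 24, 34] (3 swaps)
After pass 3: [-9, 7, 5, 8, 24, 34] (1 swaps)
Total swaps: 9


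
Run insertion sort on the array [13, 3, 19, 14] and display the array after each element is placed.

First element 13 is already 'sorted'
Insert 3: shifted 1 elements -> [3, 13, 19, 14]
Insert 19: shifted 0 elements -> [3, 13, 19, 14]
Insert 14: shifted 1 elements -> [3, 13, 14, 19]


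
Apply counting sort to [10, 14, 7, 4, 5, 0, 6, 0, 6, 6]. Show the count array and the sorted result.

Count array: [2, 0, 0, 0, 1, 1, 3, 1, 0, 0, 1, 0, 0, 0, 1]
(count[i] = number of elements equal to i)
Cumulative count: [2, 2, 2, 2, 3, 4, 7, 8, 8, 8, 9, 9, 9, 9, 10]
Sorted: [0, 0, 4, 5, 6, 6, 6, 7, 10, 14]


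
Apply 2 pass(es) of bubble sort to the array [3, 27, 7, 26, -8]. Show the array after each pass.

After pass 1: [3, 7, 26, -8, 27] (3 swaps)
After pass 2: [3, 7, -8, 26, 27] (1 swaps)
Total swaps: 4


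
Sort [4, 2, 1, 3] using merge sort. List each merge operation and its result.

Divide and conquer:
  Merge [4] + [2] -> [2, 4]
  Merge [1] + [3] -> [1, 3]
  Merge [2, 4] + [1, 3] -> [1, 2, 3, 4]


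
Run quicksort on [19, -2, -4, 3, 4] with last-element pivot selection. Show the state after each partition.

Partition 1: pivot=4 at index 3 -> [-2, -4, 3, 4, 19]
Partition 2: pivot=3 at index 2 -> [-2, -4, 3, 4, 19]
Partition 3: pivot=-4 at index 0 -> [-4, -2, 3, 4, 19]


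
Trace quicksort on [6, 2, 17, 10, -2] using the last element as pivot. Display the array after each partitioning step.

Partition 1: pivot=-2 at index 0 -> [-2, 2, 17, 10, 6]
Partition 2: pivot=6 at index 2 -> [-2, 2, 6, 10, 17]
Partition 3: pivot=17 at index 4 -> [-2, 2, 6, 10, 17]


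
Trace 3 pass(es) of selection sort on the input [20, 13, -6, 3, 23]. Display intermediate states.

Pass 1: Select minimum -6 at index 2, swap -> [-6, 13, 20, 3, 23]
Pass 2: Select minimum 3 at index 3, swap -> [-6, 3, 20, 13, 23]
Pass 3: Select minimum 13 at index 3, swap -> [-6, 3, 13, 20, 23]


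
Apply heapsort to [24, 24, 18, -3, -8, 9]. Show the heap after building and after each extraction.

Build heap: [24, 24, 18, -3, -8, 9]
Extract 24: [24, 9, 18, -3, -8, 24]
Extract 24: [18, 9, -8, -3, 24, 24]
Extract 18: [9, -3, -8, 18, 24, 24]
Extract 9: [-3, -8, 9, 18, 24, 24]
Extract -3: [-8, -3, 9, 18, 24, 24]


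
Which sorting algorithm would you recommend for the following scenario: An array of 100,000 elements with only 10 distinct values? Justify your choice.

Best choice: 3-way quicksort or Counting sort
Reason: 3-way (Dutch national flag) partitioning groups every copy of the pivot together, so with only d=10 distinct keys quicksort finishes in O(n log d) expected time, which is effectively linear; counting sort runs in O(n + k) where k is the size of the key range (not the number of distinct values), so it is linear when the 10 values are integers drawn from a small known range


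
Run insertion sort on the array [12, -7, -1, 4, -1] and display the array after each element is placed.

First element 12 is already 'sorted'
Insert -7: shifted 1 elements -> [-7, 12, -1, 4, -1]
Insert -1: shifted 1 elements -> [-7, -1, 12, 4, -1]
Insert 4: shifted 1 elements -> [-7, -1, 4, 12, -1]
Insert -1: shifted 2 elements -> [-7, -1, -1, 4, 12]


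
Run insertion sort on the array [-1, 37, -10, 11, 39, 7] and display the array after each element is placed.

First element -1 is already 'sorted'
Insert 37: shifted 0 elements -> [-1, 37, -10, 11, 39, 7]
Insert -10: shifted 2 elements -> [-10, -1, 37, 11, 39, 7]
Insert 11: shifted 1 elements -> [-10, -1, 11, 37, 39, 7]
Insert 39: shifted 0 elements -> [-10, -1, 11, 37, 39, 7]
Insert 7: shifted 3 elements -> [-10, -1, 7, 11, 37, 39]


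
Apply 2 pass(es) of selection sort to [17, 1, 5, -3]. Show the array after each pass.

Pass 1: Select minimum -3 at index 3, swap -> [-3, 1, 5, 17]
Pass 2: Select minimum 1 at index 1, swap -> [-3, 1, 5, 17]


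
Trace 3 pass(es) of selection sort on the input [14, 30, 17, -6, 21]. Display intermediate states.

Pass 1: Select minimum -6 at index 3, swap -> [-6, 30, 17, 14, 21]
Pass 2: Select minimum 14 at index 3, swap -> [-6, 14, 17, 30, 21]
Pass 3: Select minimum 17 at index 2, swap -> [-6, 14, 17, 30, 21]


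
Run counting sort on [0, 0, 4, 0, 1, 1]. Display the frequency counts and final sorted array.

Count array: [3, 2, 0, 0, 1]
(count[i] = number of elements equal to i)
Cumulative count: [3, 5, 5, 5, 6]
Sorted: [0, 0, 0, 1, 1, 4]


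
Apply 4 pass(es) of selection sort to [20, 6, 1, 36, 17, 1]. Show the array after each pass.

Pass 1: Select minimum 1 at index 2, swap -> [1, 6, 20, 36, 17, 1]
Pass 2: Select minimum 1 at index 5, swap -> [1, 1, 20, 36, 17, 6]
Pass 3: Select minimum 6 at index 5, swap -> [1, 1, 6, 36, 17, 20]
Pass 4: Select minimum 17 at index 4, swap -> [1, 1, 6, 17, 36, 20]


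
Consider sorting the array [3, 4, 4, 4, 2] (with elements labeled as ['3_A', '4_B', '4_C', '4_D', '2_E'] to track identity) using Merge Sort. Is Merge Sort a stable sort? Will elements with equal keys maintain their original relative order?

Trace Merge Sort on the labeled array (the key is the number; the letter only tracks identity):
  Merge [3_A] + [4_B] -> [3_A, 4_B]
  Merge [4_D] + [2_E] -> [2_E, 4_D]
  Merge [4_C] + [2_E, 4_D] -> [2_E, 4_C, 4_D]
  Merge [3_A, 4_B] + [2_E, 4_C, 4_D] -> [2_E, 3_A, 4_B, 4_C, 4_D]
Final order: [2_E, 3_A, 4_B, 4_C, 4_D]
Equal keys:
  value 4: originally 4_B, 4_C, 4_D; after sorting 4_B, 4_C, 4_D -> order preserved
All equal keys kept their original relative order. Merge Sort is stable: when the heads of the two halves are equal the merge takes from the left half first.
Answer: Stable


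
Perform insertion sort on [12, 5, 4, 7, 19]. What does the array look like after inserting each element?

First element 12 is already 'sorted'
Insert 5: shifted 1 elements -> [5, 12, 4, 7, 19]
Insert 4: shifted 2 elements -> [4, 5, 12, 7, 19]
Insert 7: shifted 1 elements -> [4, 5, 7, 12, 19]
Insert 19: shifted 0 elements -> [4, 5, 7, 12, 19]


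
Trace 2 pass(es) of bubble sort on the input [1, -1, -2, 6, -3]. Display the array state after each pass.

After pass 1: [-1, -2, 1, -3, 6] (3 swaps)
After pass 2: [-2, -1, -3, 1, 6] (2 swaps)
Total swaps: 5


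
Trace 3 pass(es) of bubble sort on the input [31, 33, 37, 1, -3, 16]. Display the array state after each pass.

After pass 1: [31, 33, 1, -3, 16, 37] (3 swaps)
After pass 2: [31, 1, -3, 16, 33, 37] (3 swaps)
After pass 3: [1, -3, 16, 31, 33, 37] (3 swaps)
Total swaps: 9


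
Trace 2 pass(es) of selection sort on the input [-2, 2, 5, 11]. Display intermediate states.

Pass 1: Select minimum -2 at index 0, swap -> [-2, 2, 5, 11]
Pass 2: Select minimum 2 at index 1, swap -> [-2, 2, 5, 11]


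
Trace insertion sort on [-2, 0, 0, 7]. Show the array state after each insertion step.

First element -2 is already 'sorted'
Insert 0: shifted 0 elements -> [-2, 0, 0, 7]
Insert 0: shifted 0 elements -> [-2, 0, 0, 7]
Insert 7: shifted 0 elements -> [-2, 0, 0, 7]


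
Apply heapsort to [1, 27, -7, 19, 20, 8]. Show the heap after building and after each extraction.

Build heap: [27, 20, 8, 19, 1, -7]
Extract 27: [20, 19, 8, -7, 1, 27]
Extract 20: [19, 1, 8, -7, 20, 27]
Extract 19: [8, 1, -7, 19, 20, 27]
Extract 8: [1, -7, 8, 19, 20, 27]
Extract 1: [-7, 1, 8, 19, 20, 27]


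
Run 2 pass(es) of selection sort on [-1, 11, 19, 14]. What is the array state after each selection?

Pass 1: Select minimum -1 at index 0, swap -> [-1, 11, 19, 14]
Pass 2: Select minimum 11 at index 1, swap -> [-1, 11, 19, 14]


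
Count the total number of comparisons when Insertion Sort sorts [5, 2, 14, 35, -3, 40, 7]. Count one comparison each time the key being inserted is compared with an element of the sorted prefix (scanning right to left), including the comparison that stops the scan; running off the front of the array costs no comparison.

Insert 2: 5 > 2 (shift), reached front = 1 comparison(s) -> [2, 5, 14, 35, -3, 40, 7]
Insert 14: 5 <= 14 (stop) = 1 comparison(s) -> [2, 5, 14, 35, -3, 40, 7]
Insert 35: 14 <= 35 (stop) = 1 comparison(s) -> [2, 5, 14, 35, -3, 40, 7]
Insert -3: 35 > -3 (shift), 14 > -3 (shift), 5 > -3 (shift), 2 > -3 (shift), reached front = 4 comparison(s) -> [-3, 2, 5, 14, 35, 40, 7]
Insert 40: 35 <= 40 (stop) = 1 comparison(s) -> [-3, 2, 5, 14, 35, 40, 7]
Insert 7: 40 > 7 (shift), 35 > 7 (shift), 14 > 7 (shift), 5 <= 7 (stop) = 4 comparison(s) -> [-3, 2, 5, 7, 14, 35, 40]
Total comparisons: 1 + 1 + 1 + 4 + 1 + 4 = 12


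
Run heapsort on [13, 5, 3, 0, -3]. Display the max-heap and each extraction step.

Build heap: [13, 5, 3, 0, -3]
Extract 13: [5, 0, 3, -3, 13]
Extract 5: [3, 0, -3, 5, 13]
Extract 3: [0, -3, 3, 5, 13]
Extract 0: [-3, 0, 3, 5, 13]


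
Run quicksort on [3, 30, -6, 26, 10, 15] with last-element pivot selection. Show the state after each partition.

Partition 1: pivot=15 at index 3 -> [3, -6, 10, 15, 30, 26]
Partition 2: pivot=10 at index 2 -> [3, -6, 10, 15, 30, 26]
Partition 3: pivot=-6 at index 0 -> [-6, 3, 10, 15, 30, 26]
Partition 4: pivot=26 at index 4 -> [-6, 3, 10, 15, 26, 30]


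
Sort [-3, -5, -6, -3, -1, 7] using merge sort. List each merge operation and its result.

Divide and conquer:
  Merge [-5] + [-6] -> [-6, -5]
  Merge [-3] + [-6, -5] -> [-6, -5, -3]
  Merge [-1] + [7] -> [-1, 7]
  Merge [-3] + [-1, 7] -> [-3, -1, 7]
  Merge [-6, -5, -3] + [-3, -1, 7] -> [-6, -5, -3, -3, -1, 7]


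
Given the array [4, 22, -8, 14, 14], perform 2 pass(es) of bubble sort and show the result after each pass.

After pass 1: [4, -8, 14, 14, 22] (3 swaps)
After pass 2: [-8, 4, 14, 14, 22] (1 swaps)
Total swaps: 4


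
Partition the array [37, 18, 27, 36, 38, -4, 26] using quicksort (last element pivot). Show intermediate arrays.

Partition 1: pivot=26 at index 2 -> [18, -4, 26, 36, 38, 37, 27]
Partition 2: pivot=-4 at index 0 -> [-4, 18, 26, 36, 38, 37, 27]
Partition 3: pivot=27 at index 3 -> [-4, 18, 26, 27, 38, 37, 36]
Partition 4: pivot=36 at index 4 -> [-4, 18, 26, 27, 36, 37, 38]
Partition 5: pivot=38 at index 6 -> [-4, 18, 26, 27, 36, 37, 38]


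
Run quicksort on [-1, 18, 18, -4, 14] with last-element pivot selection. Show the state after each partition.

Partition 1: pivot=14 at index 2 -> [-1, -4, 14, 18, 18]
Partition 2: pivot=-4 at index 0 -> [-4, -1, 14, 18, 18]
Partition 3: pivot=18 at index 4 -> [-4, -1, 14, 18, 18]


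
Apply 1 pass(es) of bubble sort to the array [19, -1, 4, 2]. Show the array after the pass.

After pass 1: [-1, 4, 2, 19] (3 swaps)
Total swaps: 3


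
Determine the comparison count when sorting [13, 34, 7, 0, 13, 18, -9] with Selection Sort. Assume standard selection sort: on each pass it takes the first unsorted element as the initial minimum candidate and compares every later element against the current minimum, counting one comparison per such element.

Pass 1: scan indices 1..6 for the minimum = 6 comparison(s); min is -9, place at index 0 -> [-9, 34, 7, 0, 13, 18, 13]
Pass 2: scan indices 2..6 for the minimum = 5 comparison(s); min is 0, place at index 1 -> [-9, 0, 7, 34, 13, 18, 13]
Pass 3: scan indices 3..6 for the minimum = 4 comparison(s); min is 7, place at index 2 -> [-9, 0, 7, 34, 13, 18, 13]
Pass 4: scan indices 4..6 for the minimum = 3 comparison(s); min is 13, place at index 3 -> [-9, 0, 7, 13, 34, 18, 13]
Pass 5: scan indices 5..6 for the minimum = 2 comparison(s); min is 13, place at index 4 -> [-9, 0, 7, 13, 13, 18, 34]
Pass 6: scan indices 6..6 for the minimum = 1 comparison(s); min is 18, place at index 5 -> [-9, 0, 7, 13, 13, 18, 34]
Selection sort always scans the whole unsorted suffix, so the count is (n-1) + (n-2) + ... + 1 = n(n-1)/2 = 7*6/2 = 21 regardless of the input order.
Total comparisons: 6 + 5 + 4 + 3 + 2 + 1 = 21


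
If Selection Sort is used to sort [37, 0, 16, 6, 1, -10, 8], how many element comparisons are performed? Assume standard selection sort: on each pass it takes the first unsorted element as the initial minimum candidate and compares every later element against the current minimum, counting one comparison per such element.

Pass 1: scan indices 1..6 for the minimum = 6 comparison(s); min is -10, place at index 0 -> [-10, 0, 16, 6, 1, 37, 8]
Pass 2: scan indices 2..6 for the minimum = 5 comparison(s); min is 0, place at index 1 -> [-10, 0, 16, 6, 1, 37, 8]
Pass 3: scan indices 3..6 for the minimum = 4 comparison(s); min is 1, place at index 2 -> [-10, 0, 1, 6, 16, 37, 8]
Pass 4: scan indices 4..6 for the minimum = 3 comparison(s); min is 6, place at index 3 -> [-10, 0, 1, 6, 16, 37, 8]
Pass 5: scan indices 5..6 for the minimum = 2 comparison(s); min is 8, place at index 4 -> [-10, 0, 1, 6, 8, 37, 16]
Pass 6: scan indices 6..6 for the minimum = 1 comparison(s); min is 16, place at index 5 -> [-10, 0, 1, 6, 8, 16, 37]
Selection sort always scans the whole unsorted suffix, so the count is (n-1) + (n-2) + ... + 1 = n(n-1)/2 = 7*6/2 = 21 regardless of the input order.
Total comparisons: 6 + 5 + 4 + 3 + 2 + 1 = 21


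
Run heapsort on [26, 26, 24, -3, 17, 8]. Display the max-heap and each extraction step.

Build heap: [26, 26, 24, -3, 17, 8]
Extract 26: [26, 17, 24, -3, 8, 26]
Extract 26: [24, 17, 8, -3, 26, 26]
Extract 24: [17, -3, 8, 24, 26, 26]
Extract 17: [8, -3, 17, 24, 26, 26]
Extract 8: [-3, 8, 17, 24, 26, 26]


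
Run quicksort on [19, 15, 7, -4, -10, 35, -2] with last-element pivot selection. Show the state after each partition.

Partition 1: pivot=-2 at index 2 -> [-4, -10, -2, 19, 15, 35, 7]
Partition 2: pivot=-10 at index 0 -> [-10, -4, -2, 19, 15, 35, 7]
Partition 3: pivot=7 at index 3 -> [-10, -4, -2, 7, 15, 35, 19]
Partition 4: pivot=19 at index 5 -> [-10, -4, -2, 7, 15, 19, 35]


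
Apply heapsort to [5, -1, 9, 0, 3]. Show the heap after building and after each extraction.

Build heap: [9, 3, 5, 0, -1]
Extract 9: [5, 3, -1, 0, 9]
Extract 5: [3, 0, -1, 5, 9]
Extract 3: [0, -1, 3, 5, 9]
Extract 0: [-1, 0, 3, 5, 9]


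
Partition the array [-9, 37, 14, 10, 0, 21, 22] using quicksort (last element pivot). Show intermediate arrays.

Partition 1: pivot=22 at index 5 -> [-9, 14, 10, 0, 21, 22, 37]
Partition 2: pivot=21 at index 4 -> [-9, 14, 10, 0, 21, 22, 37]
Partition 3: pivot=0 at index 1 -> [-9, 0, 10, 14, 21, 22, 37]
Partition 4: pivot=14 at index 3 -> [-9, 0, 10, 14, 21, 22, 37]


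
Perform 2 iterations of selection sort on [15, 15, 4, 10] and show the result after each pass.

Pass 1: Select minimum 4 at index 2, swap -> [4, 15, 15, 10]
Pass 2: Select minimum 10 at index 3, swap -> [4, 10, 15, 15]


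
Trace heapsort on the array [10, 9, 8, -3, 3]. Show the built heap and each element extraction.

Build heap: [10, 9, 8, -3, 3]
Extract 10: [9, 3, 8, -3, 10]
Extract 9: [8, 3, -3, 9, 10]
Extract 8: [3, -3, 8, 9, 10]
Extract 3: [-3, 3, 8, 9, 10]


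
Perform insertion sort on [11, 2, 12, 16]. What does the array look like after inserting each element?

First element 11 is already 'sorted'
Insert 2: shifted 1 elements -> [2, 11, 12, 16]
Insert 12: shifted 0 elements -> [2, 11, 12, 16]
Insert 16: shifted 0 elements -> [2, 11, 12, 16]


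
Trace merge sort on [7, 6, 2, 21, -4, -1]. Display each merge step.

Divide and conquer:
  Merge [6] + [2] -> [2, 6]
  Merge [7] + [2, 6] -> [2, 6, 7]
  Merge [-4] + [-1] -> [-4, -1]
  Merge [21] + [-4, -1] -> [-4, -1, 21]
  Merge [2, 6, 7] + [-4, -1, 21] -> [-4, -1, 2, 6, 7, 21]


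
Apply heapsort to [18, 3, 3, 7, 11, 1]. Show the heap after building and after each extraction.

Build heap: [18, 11, 3, 7, 3, 1]
Extract 18: [11, 7, 3, 1, 3, 18]
Extract 11: [7, 3, 3, 1, 11, 18]
Extract 7: [3, 1, 3, 7, 11, 18]
Extract 3: [3, 1, 3, 7, 11, 18]
Extract 3: [1, 3, 3, 7, 11, 18]


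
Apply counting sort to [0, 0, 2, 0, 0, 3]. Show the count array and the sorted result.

Count array: [4, 0, 1, 1]
(count[i] = number of elements equal to i)
Cumulative count: [4, 4, 5, 6]
Sorted: [0, 0, 0, 0, 2, 3]


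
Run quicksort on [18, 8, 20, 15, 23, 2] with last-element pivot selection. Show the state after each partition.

Partition 1: pivot=2 at index 0 -> [2, 8, 20, 15, 23, 18]
Partition 2: pivot=18 at index 3 -> [2, 8, 15, 18, 23, 20]
Partition 3: pivot=15 at index 2 -> [2, 8, 15, 18, 23, 20]
Partition 4: pivot=20 at index 4 -> [2, 8, 15, 18, 20, 23]


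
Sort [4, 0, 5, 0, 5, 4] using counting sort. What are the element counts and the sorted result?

Count array: [2, 0, 0, 0, 2, 2]
(count[i] = number of elements equal to i)
Cumulative count: [2, 2, 2, 2, 4, 6]
Sorted: [0, 0, 4, 4, 5, 5]


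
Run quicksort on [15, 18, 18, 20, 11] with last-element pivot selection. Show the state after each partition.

Partition 1: pivot=11 at index 0 -> [11, 18, 18, 20, 15]
Partition 2: pivot=15 at index 1 -> [11, 15, 18, 20, 18]
Partition 3: pivot=18 at index 3 -> [11, 15, 18, 18, 20]


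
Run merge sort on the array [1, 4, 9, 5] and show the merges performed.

Divide and conquer:
  Merge [1] + [4] -> [1, 4]
  Merge [9] + [5] -> [5, 9]
  Merge [1, 4] + [5, 9] -> [1, 4, 5, 9]


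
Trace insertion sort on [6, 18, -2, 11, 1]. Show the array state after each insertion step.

First element 6 is already 'sorted'
Insert 18: shifted 0 elements -> [6, 18, -2, 11, 1]
Insert -2: shifted 2 elements -> [-2, 6, 18, 11, 1]
Insert 11: shifted 1 elements -> [-2, 6, 11, 18, 1]
Insert 1: shifted 3 elements -> [-2, 1, 6, 11, 18]


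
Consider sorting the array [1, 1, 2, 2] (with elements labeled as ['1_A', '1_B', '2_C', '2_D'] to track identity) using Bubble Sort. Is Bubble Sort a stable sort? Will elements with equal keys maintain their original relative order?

Trace Bubble Sort on the labeled array (the key is the number; the letter only tracks identity):
  After pass 1: [1_A, 1_B, 2_C, 2_D] (no swaps, done)
Final order: [1_A, 1_B, 2_C, 2_D]
Equal keys:
  value 1: originally 1_A, 1_B; after sorting 1_A, 1_B -> order preserved
  value 2: originally 2_C, 2_D; after sorting 2_C, 2_D -> order preserved
All equal keys kept their original relative order. Bubble Sort is stable: it only swaps adjacent elements when the left one is strictly greater, so equal keys never move past each other.
Answer: Stable


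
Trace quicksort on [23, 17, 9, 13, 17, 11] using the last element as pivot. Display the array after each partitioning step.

Partition 1: pivot=11 at index 1 -> [9, 11, 23, 13, 17, 17]
Partition 2: pivot=17 at index 4 -> [9, 11, 13, 17, 17, 23]
Partition 3: pivot=17 at index 3 -> [9, 11, 13, 17, 17, 23]


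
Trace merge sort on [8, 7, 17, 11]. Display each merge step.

Divide and conquer:
  Merge [8] + [7] -> [7, 8]
  Merge [17] + [11] -> [11, 17]
  Merge [7, 8] + [11, 17] -> [7, 8, 11, 17]


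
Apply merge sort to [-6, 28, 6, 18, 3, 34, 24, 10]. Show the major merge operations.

Divide and conquer:
  Merge [-6] + [28] -> [-6, 28]
  Merge [6] + [18] -> [6, 18]
  Merge [-6, 28] + [6, 18] -> [-6, 6, 18, 28]
  Merge [3] + [34] -> [3, 34]
  Merge [24] + [10] -> [10, 24]
  Merge [3, 34] + [10, 24] -> [3, 10, 24, 34]
  Merge [-6, 6, 18, 28] + [3, 10, 24, 34] -> [-6, 3, 6, 10, 18, 24, 28, 34]


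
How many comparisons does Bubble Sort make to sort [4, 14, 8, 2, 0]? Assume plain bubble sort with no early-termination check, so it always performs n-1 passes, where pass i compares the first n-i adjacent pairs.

Pass 1: compare adjacent pairs (0,1)..(3,4) = 4 comparison(s), 3 swap(s) -> [4, 8, 2, 0, 14]
Pass 2: compare adjacent pairs (0,1)..(2,3) = 3 comparison(s), 2 swap(s) -> [4, 2, 0, 8, 14]
Pass 3: compare adjacent pairs (0,1)..(1,2) = 2 comparison(s), 2 swap(s) -> [2, 0, 4, 8, 14]
Pass 4: compare adjacent pairs (0,1)..(0,1) = 1 comparison(s), 1 swap(s) -> [0, 2, 4, 8, 14]
Total comparisons: 4 + 3 + 2 + 1 = 10


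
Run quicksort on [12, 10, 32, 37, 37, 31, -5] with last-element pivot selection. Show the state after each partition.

Partition 1: pivot=-5 at index 0 -> [-5, 10, 32, 37, 37, 31, 12]
Partition 2: pivot=12 at index 2 -> [-5, 10, 12, 37, 37, 31, 32]
Partition 3: pivot=32 at index 4 -> [-5, 10, 12, 31, 32, 37, 37]
Partition 4: pivot=37 at index 6 -> [-5, 10, 12, 31, 32, 37, 37]


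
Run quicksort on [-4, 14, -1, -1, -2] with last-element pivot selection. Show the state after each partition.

Partition 1: pivot=-2 at index 1 -> [-4, -2, -1, -1, 14]
Partition 2: pivot=14 at index 4 -> [-4, -2, -1, -1, 14]
Partition 3: pivot=-1 at index 3 -> [-4, -2, -1, -1, 14]


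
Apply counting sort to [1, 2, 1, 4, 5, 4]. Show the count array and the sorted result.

Count array: [0, 2, 1, 0, 2, 1]
(count[i] = number of elements equal to i)
Cumulative count: [0, 2, 3, 3, 5, 6]
Sorted: [1, 1, 2, 4, 4, 5]


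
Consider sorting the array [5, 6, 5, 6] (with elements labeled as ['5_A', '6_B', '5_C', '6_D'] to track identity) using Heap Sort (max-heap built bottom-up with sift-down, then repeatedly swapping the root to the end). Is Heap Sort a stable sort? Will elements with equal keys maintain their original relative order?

Trace Heap Sort on the labeled array (the key is the number; the letter only tracks identity):
  Build max-heap: [6_B, 6_D, 5_C, 5_A]
  Swap root 6_B to index 3, re-heapify first 3 -> [6_D, 5_A, 5_C, 6_B]
  Swap root 6_D to index 2, re-heapify first 2 -> [5_C, 5_A, 6_D, 6_B]
  Swap root 5_C to index 1, re-heapify first 1 -> [5_A, 5_C, 6_D, 6_B]
Final order: [5_A, 5_C, 6_D, 6_B]
Equal keys:
  value 5: originally 5_A, 5_C; after sorting 5_A, 5_C -> order preserved
  value 6: originally 6_B, 6_D; after sorting 6_D, 6_B -> order changed
Equal keys were reordered, so Heap Sort is not stable: heap construction and root-to-end swaps move elements without regard to the original order of equal keys. (One such input is enough; an unstable sort may happen to preserve order on other inputs, but it gives no guarantee.)
Answer: Not stable


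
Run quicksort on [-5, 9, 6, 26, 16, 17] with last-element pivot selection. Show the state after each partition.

Partition 1: pivot=17 at index 4 -> [-5, 9, 6, 16, 17, 26]
Partition 2: pivot=16 at index 3 -> [-5, 9, 6, 16, 17, 26]
Partition 3: pivot=6 at index 1 -> [-5, 6, 9, 16, 17, 26]


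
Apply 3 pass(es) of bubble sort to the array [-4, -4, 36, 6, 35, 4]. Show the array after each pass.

After pass 1: [-4, -4, 6, 35, 4, 36] (3 swaps)
After pass 2: [-4, -4, 6, 4, 35, 36] (1 swaps)
After pass 3: [-4, -4, 4, 6, 35, 36] (1 swaps)
Total swaps: 5


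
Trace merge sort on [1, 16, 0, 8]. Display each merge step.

Divide and conquer:
  Merge [1] + [16] -> [1, 16]
  Merge [0] + [8] -> [0, 8]
  Merge [1, 16] + [0, 8] -> [0, 1, 8, 16]


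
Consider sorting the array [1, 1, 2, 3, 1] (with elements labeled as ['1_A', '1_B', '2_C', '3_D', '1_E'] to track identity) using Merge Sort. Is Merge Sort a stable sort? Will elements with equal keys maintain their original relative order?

Trace Merge Sort on the labeled array (the key is the number; the letter only tracks identity):
  Merge [1_A] + [1_B] -> [1_A, 1_B]
  Merge [3_D] + [1_E] -> [1_E, 3_D]
  Merge [2_C] + [1_E, 3_D] -> [1_E, 2_C, 3_D]
  Merge [1_A, 1_B] + [1_E, 2_C, 3_D] -> [1_A, 1_B, 1_E, 2_C, 3_D]
Final order: [1_A, 1_B, 1_E, 2_C, 3_D]
Equal keys:
  value 1: originally 1_A, 1_B, 1_E; after sorting 1_A, 1_B, 1_E -> order preserved
All equal keys kept their original relative order. Merge Sort is stable: when the heads of the two halves are equal the merge takes from the left half first.
Answer: Stable


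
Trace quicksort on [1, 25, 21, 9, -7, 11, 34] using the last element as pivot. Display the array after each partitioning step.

Partition 1: pivot=34 at index 6 -> [1, 25, 21, 9, -7, 11, 34]
Partition 2: pivot=11 at index 3 -> [1, 9, -7, 11, 21, 25, 34]
Partition 3: pivot=-7 at index 0 -> [-7, 9, 1, 11, 21, 25, 34]
Partition 4: pivot=1 at index 1 -> [-7, 1, 9, 11, 21, 25, 34]
Partition 5: pivot=25 at index 5 -> [-7, 1, 9, 11, 21, 25, 34]


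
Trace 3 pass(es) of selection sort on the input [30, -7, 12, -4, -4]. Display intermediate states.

Pass 1: Select minimum -7 at index 1, swap -> [-7, 30, 12, -4, -4]
Pass 2: Select minimum -4 at index 3, swap -> [-7, -4, 12, 30, -4]
Pass 3: Select minimum -4 at index 4, swap -> [-7, -4, -4, 30, 12]


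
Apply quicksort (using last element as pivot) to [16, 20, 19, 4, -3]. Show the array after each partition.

Partition 1: pivot=-3 at index 0 -> [-3, 20, 19, 4, 16]
Partition 2: pivot=16 at index 2 -> [-3, 4, 16, 20, 19]
Partition 3: pivot=19 at index 3 -> [-3, 4, 16, 19, 20]


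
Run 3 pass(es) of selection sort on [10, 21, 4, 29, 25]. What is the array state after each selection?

Pass 1: Select minimum 4 at index 2, swap -> [4, 21, 10, 29, 25]
Pass 2: Select minimum 10 at index 2, swap -> [4, 10, 21, 29, 25]
Pass 3: Select minimum 21 at index 2, swap -> [4, 10, 21, 29, 25]


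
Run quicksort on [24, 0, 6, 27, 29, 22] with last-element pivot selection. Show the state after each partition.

Partition 1: pivot=22 at index 2 -> [0, 6, 22, 27, 29, 24]
Partition 2: pivot=6 at index 1 -> [0, 6, 22, 27, 29, 24]
Partition 3: pivot=24 at index 3 -> [0, 6, 22, 24, 29, 27]
Partition 4: pivot=27 at index 4 -> [0, 6, 22, 24, 27, 29]


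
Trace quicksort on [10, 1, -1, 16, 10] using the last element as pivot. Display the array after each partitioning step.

Partition 1: pivot=10 at index 3 -> [10, 1, -1, 10, 16]
Partition 2: pivot=-1 at index 0 -> [-1, 1, 10, 10, 16]
Partition 3: pivot=10 at index 2 -> [-1, 1, 10, 10, 16]


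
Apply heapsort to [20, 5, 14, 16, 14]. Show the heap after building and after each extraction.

Build heap: [20, 16, 14, 5, 14]
Extract 20: [16, 14, 14, 5, 20]
Extract 16: [14, 5, 14, 16, 20]
Extract 14: [14, 5, 14, 16, 20]
Extract 14: [5, 14, 14, 16, 20]
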